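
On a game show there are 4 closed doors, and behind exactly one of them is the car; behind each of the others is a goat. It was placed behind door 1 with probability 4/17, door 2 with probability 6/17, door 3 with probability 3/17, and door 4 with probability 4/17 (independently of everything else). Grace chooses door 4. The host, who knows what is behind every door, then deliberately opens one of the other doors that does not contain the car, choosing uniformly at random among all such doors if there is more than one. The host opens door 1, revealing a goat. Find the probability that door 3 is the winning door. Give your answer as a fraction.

Consider each possible location of the car in turn.
If it is behind door 1 (prior 4/17): the host opened door 1, so this case is ruled out; weight (4/17)·0 = 0.
If it is behind door 2 (prior 6/17): the host has 2 equally likely choices, so probability 1/2; weight (6/17)·(1/2) = 3/17.
If it is behind door 3 (prior 3/17): the host has 2 equally likely choices, so probability 1/2; weight (3/17)·(1/2) = 3/34.
If it is behind door 4 (prior 4/17): the host has 3 equally likely choices, so probability 1/3; weight (4/17)·(1/3) = 4/51.
The weights sum to 35/102.
So P(the car behind door 3 | the host opened door 1) = (3/34) / (35/102) = 9/35.

9/35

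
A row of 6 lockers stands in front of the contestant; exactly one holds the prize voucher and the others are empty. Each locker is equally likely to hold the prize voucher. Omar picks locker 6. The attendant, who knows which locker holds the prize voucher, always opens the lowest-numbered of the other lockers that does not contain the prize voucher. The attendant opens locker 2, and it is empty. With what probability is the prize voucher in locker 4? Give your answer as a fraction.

Condition on the true location of the prize voucher.
If it is in locker 1 (prior 1/6): locker 2 is the lowest-numbered option available, probability 1; weight (1/6)·1 = 1/6.
If it is in locker 2 (prior 1/6): the attendant opened locker 2, so this case is ruled out; weight (1/6)·0 = 0.
If it is in any of lockers 3, 4, 5, and 6 (prior 1/6 each): the attendant would have opened locker 1 instead, probability 0; weight (1/6)·0 = 0 each.
The weights sum to 1/6.
So P(the prize voucher in locker 4 | the attendant opened locker 2) = 0 / (1/6) = 0.

0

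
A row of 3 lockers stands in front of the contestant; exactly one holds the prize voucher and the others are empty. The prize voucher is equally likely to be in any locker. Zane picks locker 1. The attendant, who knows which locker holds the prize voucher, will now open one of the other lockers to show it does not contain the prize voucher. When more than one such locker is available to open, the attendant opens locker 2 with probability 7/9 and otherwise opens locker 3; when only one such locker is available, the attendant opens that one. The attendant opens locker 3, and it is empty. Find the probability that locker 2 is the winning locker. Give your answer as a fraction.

Apply Bayes' rule, conditioning on where the prize voucher actually is.
If it is in locker 1 (prior 1/3): locker 2 is available but not opened, probability 2/9; weight (1/3)·(2/9) = 2/27.
If it is in locker 2 (prior 1/3): only locker 3 is available, probability 1; weight (1/3)·1 = 1/3.
If it is in locker 3 (prior 1/3): the attendant opened locker 3, so this case is ruled out; weight (1/3)·0 = 0.
The weights sum to 11/27.
So P(the prize voucher in locker 2 | the attendant opened locker 3) = (1/3) / (11/27) = 9/11.

9/11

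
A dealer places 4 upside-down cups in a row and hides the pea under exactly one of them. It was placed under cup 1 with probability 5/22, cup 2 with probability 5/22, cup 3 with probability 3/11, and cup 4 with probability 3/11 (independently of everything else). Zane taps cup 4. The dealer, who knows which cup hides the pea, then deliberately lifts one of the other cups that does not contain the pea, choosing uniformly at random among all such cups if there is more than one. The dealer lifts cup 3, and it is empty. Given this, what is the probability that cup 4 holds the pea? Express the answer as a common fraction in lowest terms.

Apply Bayes' rule, conditioning on where the pea actually is.
If it is under either of cups 1 and 2 (prior 5/22 each): the dealer has 2 equally likely choices, so probability 1/2; weight (5/22)·(1/2) = 5/44 each.
If it is under cup 3 (prior 3/11): the dealer opened cup 3, so this case is ruled out; weight (3/11)·0 = 0.
If it is under cup 4 (prior 3/11): the dealer has 3 equally likely choices, so probability 1/3; weight (3/11)·(1/3) = 1/11.
The weights sum to 7/22.
So P(the pea under cup 4 | the dealer opened cup 3) = (1/11) / (7/22) = 2/7.

2/7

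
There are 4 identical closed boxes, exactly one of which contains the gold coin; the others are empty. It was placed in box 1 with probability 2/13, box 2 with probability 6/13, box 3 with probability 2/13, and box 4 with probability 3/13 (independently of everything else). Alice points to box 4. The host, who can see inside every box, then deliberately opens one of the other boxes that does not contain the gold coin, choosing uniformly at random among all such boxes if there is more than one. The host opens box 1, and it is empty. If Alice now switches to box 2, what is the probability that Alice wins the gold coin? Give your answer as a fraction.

Consider each possible location of the gold coin in turn.
If it is in box 1 (prior 2/13): the host opened box 1, so this case is ruled out; weight (2/13)·0 = 0.
If it is in box 2 (prior 6/13): the host has 2 equally likely choices, so probability 1/2; weight (6/13)·(1/2) = 3/13.
If it is in box 3 (prior 2/13): the host has 2 equally likely choices, so probability 1/2; weight (2/13)·(1/2) = 1/13.
If it is in box 4 (prior 3/13): the host has 3 equally likely choices, so probability 1/3; weight (3/13)·(1/3) = 1/13.
The weights sum to 5/13.
So P(the gold coin in box 2 | the host opened box 1) = (3/13) / (5/13) = 3/5.

3/5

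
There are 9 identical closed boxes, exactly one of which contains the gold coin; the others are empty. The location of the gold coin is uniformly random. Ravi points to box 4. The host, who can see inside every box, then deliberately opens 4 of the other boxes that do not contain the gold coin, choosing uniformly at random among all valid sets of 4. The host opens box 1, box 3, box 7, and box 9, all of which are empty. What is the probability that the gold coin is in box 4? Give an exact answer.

Condition on the true location of the gold coin.
If it is in any of boxes 1, 3, 7, and 9 (prior 1/9 each): that box was opened and seen not to hold the prize — ruled out; weight (1/9)·0 = 0 each.
If it is in any of boxes 2, 5, 6, and 8 (prior 1/9 each): the host has 35 equally likely choices, so probability 1/35; weight (1/9)·(1/35) = 1/315 each.
If it is in box 4 (prior 1/9): the host has 70 equally likely choices, so probability 1/70; weight (1/9)·(1/70) = 1/630.
The weights sum to 1/70.
So P(the gold coin in box 4 | the host opened box 1, box 3, box 7, and box 9) = (1/630) / (1/70) = 1/9.

1/9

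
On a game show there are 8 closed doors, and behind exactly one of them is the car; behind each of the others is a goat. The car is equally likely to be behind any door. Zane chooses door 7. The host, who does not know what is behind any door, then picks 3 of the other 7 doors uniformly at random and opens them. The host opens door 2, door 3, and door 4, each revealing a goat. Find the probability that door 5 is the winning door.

1/5

Consider each possible location of the car in turn.
If it is behind any of doors 1, 5, 6, 7, and 8 (prior 1/8 each): the host picks exactly this set with probability 1/35 regardless, and none is the prize; weight (1/8)·(1/35) = 1/280 each.
If it is behind any of doors 2, 3, and 4 (prior 1/8 each): that door was opened and seen not to hold the prize — ruled out; weight (1/8)·0 = 0 each.
The weights sum to 1/56.
So P(the car behind door 5 | the host opened door 2, door 3, and door 4) = (1/280) / (1/56) = 1/5.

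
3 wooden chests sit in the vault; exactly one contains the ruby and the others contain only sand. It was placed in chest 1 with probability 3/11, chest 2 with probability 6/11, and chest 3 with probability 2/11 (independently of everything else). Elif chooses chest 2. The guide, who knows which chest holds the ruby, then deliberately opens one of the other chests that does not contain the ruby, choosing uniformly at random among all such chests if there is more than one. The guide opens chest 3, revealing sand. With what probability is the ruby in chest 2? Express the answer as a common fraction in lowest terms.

1/2

Apply Bayes' rule, conditioning on where the ruby actually is.
If it is in chest 1 (prior 3/11): the guide has no choice, probability 1; weight (3/11)·1 = 3/11.
If it is in chest 2 (prior 6/11): the guide has 2 equally likely choices, so probability 1/2; weight (6/11)·(1/2) = 3/11.
If it is in chest 3 (prior 2/11): the guide opened chest 3, so this case is ruled out; weight (2/11)·0 = 0.
The weights sum to 6/11.
So P(the ruby in chest 2 | the guide opened chest 3) = (3/11) / (6/11) = 1/2.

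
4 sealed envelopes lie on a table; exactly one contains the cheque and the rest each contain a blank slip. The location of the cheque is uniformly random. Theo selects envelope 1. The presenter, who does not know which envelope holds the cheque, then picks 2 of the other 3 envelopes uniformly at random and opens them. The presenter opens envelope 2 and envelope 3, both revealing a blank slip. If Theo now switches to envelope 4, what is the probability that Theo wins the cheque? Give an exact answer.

Apply Bayes' rule, conditioning on where the cheque actually is.
If it is in either of envelopes 1 and 4 (prior 1/4 each): the presenter picks exactly this set with probability 1/3 regardless, and none is the prize; weight (1/4)·(1/3) = 1/12 each.
If it is in either of envelopes 2 and 3 (prior 1/4 each): that envelope was opened and seen not to hold the prize — ruled out; weight (1/4)·0 = 0 each.
The weights sum to 1/6.
So P(the cheque in envelope 4 | the presenter opened envelope 2 and envelope 3) = (1/12) / (1/6) = 1/2.

1/2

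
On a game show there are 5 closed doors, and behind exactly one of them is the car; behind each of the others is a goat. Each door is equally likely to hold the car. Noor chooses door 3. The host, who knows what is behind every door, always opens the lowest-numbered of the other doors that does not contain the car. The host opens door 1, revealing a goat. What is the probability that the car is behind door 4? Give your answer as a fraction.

Consider each possible location of the car in turn.
If it is behind door 1 (prior 1/5): the host opened door 1, so this case is ruled out; weight (1/5)·0 = 0.
If it is behind any of doors 2, 3, 4, and 5 (prior 1/5 each): door 1 is the lowest-numbered option available, probability 1; weight (1/5)·1 = 1/5 each.
The weights sum to 4/5.
So P(the car behind door 4 | the host opened door 1) = (1/5) / (4/5) = 1/4.

1/4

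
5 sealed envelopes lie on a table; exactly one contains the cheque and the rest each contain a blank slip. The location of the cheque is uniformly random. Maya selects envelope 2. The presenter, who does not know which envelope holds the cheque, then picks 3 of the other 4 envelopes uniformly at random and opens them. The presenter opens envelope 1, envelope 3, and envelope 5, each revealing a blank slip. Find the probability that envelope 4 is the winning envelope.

Consider each possible location of the cheque in turn.
If it is in any of envelopes 1, 3, and 5 (prior 1/5 each): that envelope was opened and seen not to hold the prize — ruled out; weight (1/5)·0 = 0 each.
If it is in either of envelopes 2 and 4 (prior 1/5 each): the presenter picks exactly this set with probability 1/4 regardless, and none is the prize; weight (1/5)·(1/4) = 1/20 each.
The weights sum to 1/10.
So P(the cheque in envelope 4 | the presenter opened envelope 1, envelope 3, and envelope 5) = (1/20) / (1/10) = 1/2.

1/2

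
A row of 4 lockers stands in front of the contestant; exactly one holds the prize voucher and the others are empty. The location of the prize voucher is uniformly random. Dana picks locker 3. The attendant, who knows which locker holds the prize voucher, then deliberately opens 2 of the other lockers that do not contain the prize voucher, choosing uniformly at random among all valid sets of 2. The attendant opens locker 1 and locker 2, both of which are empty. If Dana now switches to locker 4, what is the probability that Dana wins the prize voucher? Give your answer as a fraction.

Condition on the true location of the prize voucher.
If it is in either of lockers 1 and 2 (prior 1/4 each): that locker was opened and seen not to hold the prize — ruled out; weight (1/4)·0 = 0 each.
If it is in locker 3 (prior 1/4): the attendant has 3 equally likely choices, so probability 1/3; weight (1/4)·(1/3) = 1/12.
If it is in locker 4 (prior 1/4): the attendant has no choice, probability 1; weight (1/4)·1 = 1/4.
The weights sum to 1/3.
So P(the prize voucher in locker 4 | the attendant opened locker 1 and locker 2) = (1/4) / (1/3) = 3/4.

3/4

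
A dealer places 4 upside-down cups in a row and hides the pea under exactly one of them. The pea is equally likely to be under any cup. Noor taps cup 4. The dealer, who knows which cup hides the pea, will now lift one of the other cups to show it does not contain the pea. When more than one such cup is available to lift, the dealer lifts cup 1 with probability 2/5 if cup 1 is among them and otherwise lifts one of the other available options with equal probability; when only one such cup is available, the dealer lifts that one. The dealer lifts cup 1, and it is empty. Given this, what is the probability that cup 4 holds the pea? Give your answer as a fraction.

Apply Bayes' rule, conditioning on where the pea actually is.
If it is under cup 1 (prior 1/4): the dealer opened cup 1, so this case is ruled out; weight (1/4)·0 = 0.
If it is under any of cups 2, 3, and 4 (prior 1/4 each): cup 1 is available, opened with probability 2/5; weight (1/4)·(2/5) = 1/10 each.
The weights sum to 3/10.
So P(the pea under cup 4 | the dealer opened cup 1) = (1/10) / (3/10) = 1/3.

1/3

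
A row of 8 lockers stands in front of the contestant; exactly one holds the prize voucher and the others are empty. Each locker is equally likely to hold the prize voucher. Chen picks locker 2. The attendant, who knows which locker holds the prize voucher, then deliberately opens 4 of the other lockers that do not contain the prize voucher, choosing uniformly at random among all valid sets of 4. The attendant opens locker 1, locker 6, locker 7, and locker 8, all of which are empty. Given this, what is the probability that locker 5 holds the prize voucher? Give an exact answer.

7/24

Apply Bayes' rule, conditioning on where the prize voucher actually is.
If it is in any of lockers 1, 6, 7, and 8 (prior 1/8 each): that locker was opened and seen not to hold the prize — ruled out; weight (1/8)·0 = 0 each.
If it is in locker 2 (prior 1/8): the attendant has 35 equally likely choices, so probability 1/35; weight (1/8)·(1/35) = 1/280.
If it is in any of lockers 3, 4, and 5 (prior 1/8 each): the attendant has 15 equally likely choices, so probability 1/15; weight (1/8)·(1/15) = 1/120 each.
The weights sum to 1/35.
So P(the prize voucher in locker 5 | the attendant opened locker 1, locker 6, locker 7, and locker 8) = (1/120) / (1/35) = 7/24.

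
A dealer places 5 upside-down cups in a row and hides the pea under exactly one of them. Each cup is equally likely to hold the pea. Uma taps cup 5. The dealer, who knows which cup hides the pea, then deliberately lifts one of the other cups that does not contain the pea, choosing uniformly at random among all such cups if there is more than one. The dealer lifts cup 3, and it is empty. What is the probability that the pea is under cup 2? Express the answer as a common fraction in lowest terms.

4/15

Apply Bayes' rule, conditioning on where the pea actually is.
If it is under any of cups 1, 2, and 4 (prior 1/5 each): the dealer has 3 equally likely choices, so probability 1/3; weight (1/5)·(1/3) = 1/15 each.
If it is under cup 3 (prior 1/5): the dealer opened cup 3, so this case is ruled out; weight (1/5)·0 = 0.
If it is under cup 5 (prior 1/5): the dealer has 4 equally likely choices, so probability 1/4; weight (1/5)·(1/4) = 1/20.
The weights sum to 1/4.
So P(the pea under cup 2 | the dealer opened cup 3) = (1/15) / (1/4) = 4/15.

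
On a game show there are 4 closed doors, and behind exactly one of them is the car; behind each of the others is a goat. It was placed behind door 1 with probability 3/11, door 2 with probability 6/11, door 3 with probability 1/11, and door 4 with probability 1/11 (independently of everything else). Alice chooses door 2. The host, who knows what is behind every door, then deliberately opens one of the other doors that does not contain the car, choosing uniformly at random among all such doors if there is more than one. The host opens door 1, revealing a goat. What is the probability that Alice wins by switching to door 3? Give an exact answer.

Consider each possible location of the car in turn.
If it is behind door 1 (prior 3/11): the host opened door 1, so this case is ruled out; weight (3/11)·0 = 0.
If it is behind door 2 (prior 6/11): the host has 3 equally likely choices, so probability 1/3; weight (6/11)·(1/3) = 2/11.
If it is behind either of doors 3 and 4 (prior 1/11 each): the host has 2 equally likely choices, so probability 1/2; weight (1/11)·(1/2) = 1/22 each.
The weights sum to 3/11.
So P(the car behind door 3 | the host opened door 1) = (1/22) / (3/11) = 1/6.

1/6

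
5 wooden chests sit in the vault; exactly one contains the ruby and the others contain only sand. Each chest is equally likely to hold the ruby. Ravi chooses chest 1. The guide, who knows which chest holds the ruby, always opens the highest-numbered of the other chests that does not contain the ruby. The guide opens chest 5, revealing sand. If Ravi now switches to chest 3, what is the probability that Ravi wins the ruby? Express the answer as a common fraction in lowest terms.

Apply Bayes' rule, conditioning on where the ruby actually is.
If it is in any of chests 1, 2, 3, and 4 (prior 1/5 each): chest 5 is the highest-numbered option available, probability 1; weight (1/5)·1 = 1/5 each.
If it is in chest 5 (prior 1/5): the guide opened chest 5, so this case is ruled out; weight (1/5)·0 = 0.
The weights sum to 4/5.
So P(the ruby in chest 3 | the guide opened chest 5) = (1/5) / (4/5) = 1/4.

1/4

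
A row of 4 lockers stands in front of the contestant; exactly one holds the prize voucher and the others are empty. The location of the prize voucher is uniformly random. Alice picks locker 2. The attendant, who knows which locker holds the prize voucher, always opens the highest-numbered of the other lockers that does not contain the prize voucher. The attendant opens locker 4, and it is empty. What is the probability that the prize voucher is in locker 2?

1/3

Apply Bayes' rule, conditioning on where the prize voucher actually is.
If it is in any of lockers 1, 2, and 3 (prior 1/4 each): locker 4 is the highest-numbered option available, probability 1; weight (1/4)·1 = 1/4 each.
If it is in locker 4 (prior 1/4): the attendant opened locker 4, so this case is ruled out; weight (1/4)·0 = 0.
The weights sum to 3/4.
So P(the prize voucher in locker 2 | the attendant opened locker 4) = (1/4) / (3/4) = 1/3.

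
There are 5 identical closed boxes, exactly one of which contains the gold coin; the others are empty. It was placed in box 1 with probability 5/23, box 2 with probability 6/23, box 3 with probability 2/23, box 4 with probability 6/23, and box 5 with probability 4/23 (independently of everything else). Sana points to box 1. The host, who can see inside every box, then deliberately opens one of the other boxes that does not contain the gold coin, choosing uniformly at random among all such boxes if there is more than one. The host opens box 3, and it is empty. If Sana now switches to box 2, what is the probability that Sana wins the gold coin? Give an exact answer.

Condition on the true location of the gold coin.
If it is in box 1 (prior 5/23): the host has 4 equally likely choices, so probability 1/4; weight (5/23)·(1/4) = 5/92.
If it is in either of boxes 2 and 4 (prior 6/23 each): the host has 3 equally likely choices, so probability 1/3; weight (6/23)·(1/3) = 2/23 each.
If it is in box 3 (prior 2/23): the host opened box 3, so this case is ruled out; weight (2/23)·0 = 0.
If it is in box 5 (prior 4/23): the host has 3 equally likely choices, so probability 1/3; weight (4/23)·(1/3) = 4/69.
The weights sum to 79/276.
So P(the gold coin in box 2 | the host opened box 3) = (2/23) / (79/276) = 24/79.

24/79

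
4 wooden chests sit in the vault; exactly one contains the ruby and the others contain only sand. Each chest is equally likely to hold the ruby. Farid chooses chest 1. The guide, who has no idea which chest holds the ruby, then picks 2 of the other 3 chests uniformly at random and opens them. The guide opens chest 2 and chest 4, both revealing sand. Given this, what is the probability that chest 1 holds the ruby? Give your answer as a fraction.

Apply Bayes' rule, conditioning on where the ruby actually is.
If it is in either of chests 1 and 3 (prior 1/4 each): the guide picks exactly this set with probability 1/3 regardless, and none is the prize; weight (1/4)·(1/3) = 1/12 each.
If it is in either of chests 2 and 4 (prior 1/4 each): that chest was opened and seen not to hold the prize — ruled out; weight (1/4)·0 = 0 each.
The weights sum to 1/6.
So P(the ruby in chest 1 | the guide opened chest 2 and chest 4) = (1/12) / (1/6) = 1/2.

1/2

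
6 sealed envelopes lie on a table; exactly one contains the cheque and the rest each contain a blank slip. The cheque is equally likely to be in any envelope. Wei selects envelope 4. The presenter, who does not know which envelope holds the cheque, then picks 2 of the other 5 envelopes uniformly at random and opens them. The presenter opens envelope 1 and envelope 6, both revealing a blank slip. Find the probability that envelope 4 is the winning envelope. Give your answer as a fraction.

Condition on the true location of the cheque.
If it is in either of envelopes 1 and 6 (prior 1/6 each): that envelope was opened and seen not to hold the prize — ruled out; weight (1/6)·0 = 0 each.
If it is in any of envelopes 2, 3, 4, and 5 (prior 1/6 each): the presenter picks exactly this set with probability 1/10 regardless, and none is the prize; weight (1/6)·(1/10) = 1/60 each.
The weights sum to 1/15.
So P(the cheque in envelope 4 | the presenter opened envelope 1 and envelope 6) = (1/60) / (1/15) = 1/4.

1/4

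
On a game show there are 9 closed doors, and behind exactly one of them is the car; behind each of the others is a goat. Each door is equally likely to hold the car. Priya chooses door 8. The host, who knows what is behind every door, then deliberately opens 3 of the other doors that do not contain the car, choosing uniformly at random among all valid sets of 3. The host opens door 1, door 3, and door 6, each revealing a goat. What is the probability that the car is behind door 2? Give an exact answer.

8/45

Consider each possible location of the car in turn.
If it is behind any of doors 1, 3, and 6 (prior 1/9 each): that door was opened and seen not to hold the prize — ruled out; weight (1/9)·0 = 0 each.
If it is behind any of doors 2, 4, 5, 7, and 9 (prior 1/9 each): the host has 35 equally likely choices, so probability 1/35; weight (1/9)·(1/35) = 1/315 each.
If it is behind door 8 (prior 1/9): the host has 56 equally likely choices, so probability 1/56; weight (1/9)·(1/56) = 1/504.
The weights sum to 1/56.
So P(the car behind door 2 | the host opened door 1, door 3, and door 6) = (1/315) / (1/56) = 8/45.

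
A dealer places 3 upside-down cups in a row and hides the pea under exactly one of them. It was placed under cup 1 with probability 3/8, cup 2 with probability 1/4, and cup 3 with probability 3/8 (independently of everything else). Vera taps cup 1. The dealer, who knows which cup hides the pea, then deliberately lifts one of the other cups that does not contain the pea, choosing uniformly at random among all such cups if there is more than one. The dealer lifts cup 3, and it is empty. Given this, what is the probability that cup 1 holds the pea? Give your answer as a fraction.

3/7

Condition on the true location of the pea.
If it is under cup 1 (prior 3/8): the dealer has 2 equally likely choices, so probability 1/2; weight (3/8)·(1/2) = 3/16.
If it is under cup 2 (prior 1/4): the dealer has no choice, probability 1; weight (1/4)·1 = 1/4.
If it is under cup 3 (prior 3/8): the dealer opened cup 3, so this case is ruled out; weight (3/8)·0 = 0.
The weights sum to 7/16.
So P(the pea under cup 1 | the dealer opened cup 3) = (3/16) / (7/16) = 3/7.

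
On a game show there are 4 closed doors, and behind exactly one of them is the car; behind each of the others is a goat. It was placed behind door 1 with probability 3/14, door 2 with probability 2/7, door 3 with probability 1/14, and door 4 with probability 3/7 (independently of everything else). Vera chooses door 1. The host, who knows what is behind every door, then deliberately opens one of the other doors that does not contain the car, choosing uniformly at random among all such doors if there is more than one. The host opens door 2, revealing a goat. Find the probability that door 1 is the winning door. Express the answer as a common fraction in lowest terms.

Apply Bayes' rule, conditioning on where the car actually is.
If it is behind door 1 (prior 3/14): the host has 3 equally likely choices, so probability 1/3; weight (3/14)·(1/3) = 1/14.
If it is behind door 2 (prior 2/7): the host opened door 2, so this case is ruled out; weight (2/7)·0 = 0.
If it is behind door 3 (prior 1/14): the host has 2 equally likely choices, so probability 1/2; weight (1/14)·(1/2) = 1/28.
If it is behind door 4 (prior 3/7): the host has 2 equally likely choices, so probability 1/2; weight (3/7)·(1/2) = 3/14.
The weights sum to 9/28.
So P(the car behind door 1 | the host opened door 2) = (1/14) / (9/28) = 2/9.

2/9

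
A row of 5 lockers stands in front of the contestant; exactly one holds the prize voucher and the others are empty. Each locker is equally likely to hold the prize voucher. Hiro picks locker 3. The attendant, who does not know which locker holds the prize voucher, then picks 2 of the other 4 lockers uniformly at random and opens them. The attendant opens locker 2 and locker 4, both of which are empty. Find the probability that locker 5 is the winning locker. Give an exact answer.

Condition on the true location of the prize voucher.
If it is in any of lockers 1, 3, and 5 (prior 1/5 each): the attendant picks exactly this set with probability 1/6 regardless, and none is the prize; weight (1/5)·(1/6) = 1/30 each.
If it is in either of lockers 2 and 4 (prior 1/5 each): that locker was opened and seen not to hold the prize — ruled out; weight (1/5)·0 = 0 each.
The weights sum to 1/10.
So P(the prize voucher in locker 5 | the attendant opened locker 2 and locker 4) = (1/30) / (1/10) = 1/3.

1/3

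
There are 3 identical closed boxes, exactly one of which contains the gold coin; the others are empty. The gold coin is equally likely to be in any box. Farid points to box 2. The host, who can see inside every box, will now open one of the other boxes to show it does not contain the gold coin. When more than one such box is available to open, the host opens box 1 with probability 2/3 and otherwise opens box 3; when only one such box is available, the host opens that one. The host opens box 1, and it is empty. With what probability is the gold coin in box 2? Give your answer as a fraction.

Condition on the true location of the gold coin.
If it is in box 1 (prior 1/3): the host opened box 1, so this case is ruled out; weight (1/3)·0 = 0.
If it is in box 2 (prior 1/3): box 1 is available, opened with probability 2/3; weight (1/3)·(2/3) = 2/9.
If it is in box 3 (prior 1/3): only box 1 is available, probability 1; weight (1/3)·1 = 1/3.
The weights sum to 5/9.
So P(the gold coin in box 2 | the host opened box 1) = (2/9) / (5/9) = 2/5.

2/5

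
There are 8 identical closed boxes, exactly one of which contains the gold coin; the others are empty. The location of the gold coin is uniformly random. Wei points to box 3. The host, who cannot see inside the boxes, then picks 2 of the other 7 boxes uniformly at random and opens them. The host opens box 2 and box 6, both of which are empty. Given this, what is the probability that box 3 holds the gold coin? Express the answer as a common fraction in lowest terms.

Condition on the true location of the gold coin.
If it is in any of boxes 1, 3, 4, 5, 7, and 8 (prior 1/8 each): the host picks exactly this set with probability 1/21 regardless, and none is the prize; weight (1/8)·(1/21) = 1/168 each.
If it is in either of boxes 2 and 6 (prior 1/8 each): that box was opened and seen not to hold the prize — ruled out; weight (1/8)·0 = 0 each.
The weights sum to 1/28.
So P(the gold coin in box 3 | the host opened box 2 and box 6) = (1/168) / (1/28) = 1/6.

1/6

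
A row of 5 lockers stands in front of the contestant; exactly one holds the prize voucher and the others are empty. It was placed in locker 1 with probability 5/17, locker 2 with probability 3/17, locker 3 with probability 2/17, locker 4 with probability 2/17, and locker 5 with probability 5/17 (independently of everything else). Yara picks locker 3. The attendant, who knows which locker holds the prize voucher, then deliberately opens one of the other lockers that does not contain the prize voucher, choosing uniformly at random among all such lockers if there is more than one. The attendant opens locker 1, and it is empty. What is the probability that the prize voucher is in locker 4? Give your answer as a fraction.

Consider each possible location of the prize voucher in turn.
If it is in locker 1 (prior 5/17): the attendant opened locker 1, so this case is ruled out; weight (5/17)·0 = 0.
If it is in locker 2 (prior 3/17): the attendant has 3 equally likely choices, so probability 1/3; weight (3/17)·(1/3) = 1/17.
If it is in locker 3 (prior 2/17): the attendant has 4 equally likely choices, so probability 1/4; weight (2/17)·(1/4) = 1/34.
If it is in locker 4 (prior 2/17): the attendant has 3 equally likely choices, so probability 1/3; weight (2/17)·(1/3) = 2/51.
If it is in locker 5 (prior 5/17): the attendant has 3 equally likely choices, so probability 1/3; weight (5/17)·(1/3) = 5/51.
The weights sum to 23/102.
So P(the prize voucher in locker 4 | the attendant opened locker 1) = (2/51) / (23/102) = 4/23.

4/23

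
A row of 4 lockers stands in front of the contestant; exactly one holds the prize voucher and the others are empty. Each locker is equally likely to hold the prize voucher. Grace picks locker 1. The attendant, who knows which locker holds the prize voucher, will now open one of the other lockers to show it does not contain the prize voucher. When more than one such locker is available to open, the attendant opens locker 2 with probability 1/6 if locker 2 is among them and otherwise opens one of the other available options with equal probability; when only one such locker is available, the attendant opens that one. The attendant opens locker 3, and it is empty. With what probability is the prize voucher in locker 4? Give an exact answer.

10/21

Consider each possible location of the prize voucher in turn.
If it is in locker 1 (prior 1/4): locker 2 is available but not opened; locker 3 gets probability (1 − 1/6)/2 = 5/12; weight (1/4)·(5/12) = 5/48.
If it is in locker 2 (prior 1/4): locker 2 holds the prize so is unavailable; the attendant chooses uniformly among the 2 others, probability 1/2; weight (1/4)·(1/2) = 1/8.
If it is in locker 3 (prior 1/4): the attendant opened locker 3, so this case is ruled out; weight (1/4)·0 = 0.
If it is in locker 4 (prior 1/4): locker 2 is available but not opened, probability 5/6; weight (1/4)·(5/6) = 5/24.
The weights sum to 7/16.
So P(the prize voucher in locker 4 | the attendant opened locker 3) = (5/24) / (7/16) = 10/21.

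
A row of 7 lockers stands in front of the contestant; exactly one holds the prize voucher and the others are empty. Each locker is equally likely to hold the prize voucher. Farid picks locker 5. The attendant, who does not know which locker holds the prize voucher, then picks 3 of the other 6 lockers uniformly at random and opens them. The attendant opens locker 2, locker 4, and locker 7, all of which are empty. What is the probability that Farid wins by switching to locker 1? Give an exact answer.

1/4

Apply Bayes' rule, conditioning on where the prize voucher actually is.
If it is in any of lockers 1, 3, 5, and 6 (prior 1/7 each): the attendant picks exactly this set with probability 1/20 regardless, and none is the prize; weight (1/7)·(1/20) = 1/140 each.
If it is in any of lockers 2, 4, and 7 (prior 1/7 each): that locker was opened and seen not to hold the prize — ruled out; weight (1/7)·0 = 0 each.
The weights sum to 1/35.
So P(the prize voucher in locker 1 | the attendant opened locker 2, locker 4, and locker 7) = (1/140) / (1/35) = 1/4.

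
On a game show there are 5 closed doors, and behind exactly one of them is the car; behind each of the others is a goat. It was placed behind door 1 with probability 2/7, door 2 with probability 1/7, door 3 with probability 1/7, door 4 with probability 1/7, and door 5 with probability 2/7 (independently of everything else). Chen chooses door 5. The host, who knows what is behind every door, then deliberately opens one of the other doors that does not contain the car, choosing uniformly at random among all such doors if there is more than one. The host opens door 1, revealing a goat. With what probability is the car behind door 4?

2/9

Condition on the true location of the car.
If it is behind door 1 (prior 2/7): the host opened door 1, so this case is ruled out; weight (2/7)·0 = 0.
If it is behind any of doors 2, 3, and 4 (prior 1/7 each): the host has 3 equally likely choices, so probability 1/3; weight (1/7)·(1/3) = 1/21 each.
If it is behind door 5 (prior 2/7): the host has 4 equally likely choices, so probability 1/4; weight (2/7)·(1/4) = 1/14.
The weights sum to 3/14.
So P(the car behind door 4 | the host opened door 1) = (1/21) / (3/14) = 2/9.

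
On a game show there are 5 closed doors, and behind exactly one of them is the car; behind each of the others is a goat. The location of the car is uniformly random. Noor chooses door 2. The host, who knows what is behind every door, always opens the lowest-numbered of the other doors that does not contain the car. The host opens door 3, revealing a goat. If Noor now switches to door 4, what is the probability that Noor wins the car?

0

Consider each possible location of the car in turn.
If it is behind door 1 (prior 1/5): door 3 is the lowest-numbered option available, probability 1; weight (1/5)·1 = 1/5.
If it is behind any of doors 2, 4, and 5 (prior 1/5 each): the host would have opened door 1 instead, probability 0; weight (1/5)·0 = 0 each.
If it is behind door 3 (prior 1/5): the host opened door 3, so this case is ruled out; weight (1/5)·0 = 0.
The weights sum to 1/5.
So P(the car behind door 4 | the host opened door 3) = 0 / (1/5) = 0.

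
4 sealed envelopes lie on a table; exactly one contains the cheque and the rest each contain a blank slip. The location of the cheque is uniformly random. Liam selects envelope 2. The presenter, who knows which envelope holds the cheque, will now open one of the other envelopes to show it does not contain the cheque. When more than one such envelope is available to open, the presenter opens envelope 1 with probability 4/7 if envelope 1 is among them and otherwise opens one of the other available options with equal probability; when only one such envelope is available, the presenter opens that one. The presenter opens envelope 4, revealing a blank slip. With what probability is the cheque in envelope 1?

7/16

Apply Bayes' rule, conditioning on where the cheque actually is.
If it is in envelope 1 (prior 1/4): envelope 1 holds the prize so is unavailable; the presenter chooses uniformly among the 2 others, probability 1/2; weight (1/4)·(1/2) = 1/8.
If it is in envelope 2 (prior 1/4): envelope 1 is available but not opened; envelope 4 gets probability (1 − 4/7)/2 = 3/14; weight (1/4)·(3/14) = 3/56.
If it is in envelope 3 (prior 1/4): envelope 1 is available but not opened, probability 3/7; weight (1/4)·(3/7) = 3/28.
If it is in envelope 4 (prior 1/4): the presenter opened envelope 4, so this case is ruled out; weight (1/4)·0 = 0.
The weights sum to 2/7.
So P(the cheque in envelope 1 | the presenter opened envelope 4) = (1/8) / (2/7) = 7/16.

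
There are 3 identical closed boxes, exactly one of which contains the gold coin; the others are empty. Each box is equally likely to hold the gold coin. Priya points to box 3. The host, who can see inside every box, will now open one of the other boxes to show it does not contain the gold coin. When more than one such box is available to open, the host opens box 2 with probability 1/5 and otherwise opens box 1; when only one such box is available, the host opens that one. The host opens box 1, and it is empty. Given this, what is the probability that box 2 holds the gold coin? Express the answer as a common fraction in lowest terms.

5/9

Condition on the true location of the gold coin.
If it is in box 1 (prior 1/3): the host opened box 1, so this case is ruled out; weight (1/3)·0 = 0.
If it is in box 2 (prior 1/3): only box 1 is available, probability 1; weight (1/3)·1 = 1/3.
If it is in box 3 (prior 1/3): box 2 is available but not opened, probability 4/5; weight (1/3)·(4/5) = 4/15.
The weights sum to 3/5.
So P(the gold coin in box 2 | the host opened box 1) = (1/3) / (3/5) = 5/9.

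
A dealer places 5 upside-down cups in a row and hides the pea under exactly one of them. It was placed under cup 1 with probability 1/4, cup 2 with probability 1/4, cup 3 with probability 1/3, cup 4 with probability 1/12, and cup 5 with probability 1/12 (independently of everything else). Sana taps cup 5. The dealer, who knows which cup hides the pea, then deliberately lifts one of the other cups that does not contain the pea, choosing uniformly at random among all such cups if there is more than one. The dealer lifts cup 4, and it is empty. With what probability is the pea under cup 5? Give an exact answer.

3/43

Condition on the true location of the pea.
If it is under either of cups 1 and 2 (prior 1/4 each): the dealer has 3 equally likely choices, so probability 1/3; weight (1/4)·(1/3) = 1/12 each.
If it is under cup 3 (prior 1/3): the dealer has 3 equally likely choices, so probability 1/3; weight (1/3)·(1/3) = 1/9.
If it is under cup 4 (prior 1/12): the dealer opened cup 4, so this case is ruled out; weight (1/12)·0 = 0.
If it is under cup 5 (prior 1/12): the dealer has 4 equally likely choices, so probability 1/4; weight (1/12)·(1/4) = 1/48.
The weights sum to 43/144.
So P(the pea under cup 5 | the dealer opened cup 4) = (1/48) / (43/144) = 3/43.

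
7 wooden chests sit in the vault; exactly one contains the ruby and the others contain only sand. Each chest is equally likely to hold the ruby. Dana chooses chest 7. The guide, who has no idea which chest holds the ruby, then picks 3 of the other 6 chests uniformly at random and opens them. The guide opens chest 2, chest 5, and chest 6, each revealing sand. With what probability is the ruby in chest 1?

Because the guide chose which chests to open without knowing where the ruby is, the choice is independent of the prize location. Learning that none of the 3 opened chests holds the ruby simply rules out those 3 locations and leaves the remaining 4 chests still equally likely by symmetry.
So P(the ruby in chest 1) = 1/4.

1/4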